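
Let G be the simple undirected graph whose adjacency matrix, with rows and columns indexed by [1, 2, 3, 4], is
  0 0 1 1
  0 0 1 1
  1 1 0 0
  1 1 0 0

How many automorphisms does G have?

Every vertex has degree 2 and the graph is connected, so G is the 4-cycle C_4. The automorphisms of the 4-cycle are exactly the symmetries of a regular 4-gon: the dihedral group D_4, |D_4| = 8.

8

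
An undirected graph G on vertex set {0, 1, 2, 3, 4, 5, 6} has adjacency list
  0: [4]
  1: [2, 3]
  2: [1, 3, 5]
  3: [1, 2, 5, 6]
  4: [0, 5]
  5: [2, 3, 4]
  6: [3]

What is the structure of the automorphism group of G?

The degree sequence is [1, 2, 3, 4, 2, 3, 1]. Checking the degree-preserving permutations of the vertex set shows that none except the identity preserves every edge, so Aut(G) is trivial.

1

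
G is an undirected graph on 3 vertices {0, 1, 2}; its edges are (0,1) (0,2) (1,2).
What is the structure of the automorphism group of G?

Every vertex has degree 2, so G is the complete graph K_3. Any permutation of the 3 vertices preserves K_3, so Aut(K_3) = S_3 of order 3! = 6.

S_3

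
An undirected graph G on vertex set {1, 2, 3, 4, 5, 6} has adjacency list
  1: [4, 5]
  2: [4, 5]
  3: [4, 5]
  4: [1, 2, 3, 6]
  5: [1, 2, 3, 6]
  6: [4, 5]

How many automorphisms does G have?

The vertices split by degree into {4, 5} (degree 4) and {1, 2, 3, 6} (degree 2); every edge runs between the two parts, so G is the complete bipartite graph K_{2,4}. Automorphisms preserve the bipartition setwise (since the parts differ in size) and act as S_2 × S_4 within it; |Aut| = 48.

48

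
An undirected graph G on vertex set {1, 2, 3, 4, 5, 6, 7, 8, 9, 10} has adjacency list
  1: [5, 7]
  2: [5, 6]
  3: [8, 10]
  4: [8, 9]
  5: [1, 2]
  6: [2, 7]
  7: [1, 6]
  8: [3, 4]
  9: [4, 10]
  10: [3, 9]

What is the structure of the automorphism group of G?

G has two connected components, {3, 4, 8, 9, 10} and {1, 2, 5, 6, 7}; each is 2-regular, so G = C_5 ⊔ C_5. With two isomorphic components, Aut(G) = Aut(C_5) ≀ S_2 = (D_5 × D_5) ⋊ Z_2: permute each cycle by D_5, then optionally swap the two cycles. Order 2·(2·5)² = 200.

D_5 ≀ Z_2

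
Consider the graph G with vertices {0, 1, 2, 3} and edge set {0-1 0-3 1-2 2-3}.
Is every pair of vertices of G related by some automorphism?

G is 2-regular and connected on 4 vertices, i.e. the cycle C_4. The automorphisms of the 4-cycle are exactly the symmetries of a regular 4-gon: the dihedral group D_4, |D_4| = 8. Under this action every vertex can be carried to every other, so G is vertex-transitive.

Yes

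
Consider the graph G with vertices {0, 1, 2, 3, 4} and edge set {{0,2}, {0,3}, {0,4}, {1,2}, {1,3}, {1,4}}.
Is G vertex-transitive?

No

Automorphisms preserve degree, but G has vertices of degree 2 and vertices of degree 3; no automorphism maps one to the other, so G is not vertex-transitive.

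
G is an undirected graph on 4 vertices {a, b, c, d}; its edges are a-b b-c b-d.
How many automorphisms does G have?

6

Vertex b has degree 3 and every other vertex has degree 1, so G is the star K_{1,3} with centre b. The 3 leaves are pairwise interchangeable while the centre is fixed, giving Aut(G) = S_3.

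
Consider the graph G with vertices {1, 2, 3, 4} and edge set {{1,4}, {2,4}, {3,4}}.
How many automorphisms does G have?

6

Vertex 4 has degree 3 and every other vertex has degree 1, so G is the star K_{1,3} with centre 4. Any automorphism fixes the centre and permutes the 3 leaves freely, so Aut(G) ≅ S_3 of order 3! = 6.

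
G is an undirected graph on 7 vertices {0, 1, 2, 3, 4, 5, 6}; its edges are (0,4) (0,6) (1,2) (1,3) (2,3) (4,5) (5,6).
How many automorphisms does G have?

48

G has two connected components, {0, 4, 5, 6} and {1, 2, 3}; each is 2-regular, so G = C_4 ⊔ C_3. The components are non-isomorphic (different sizes), so Aut(G) = Aut(C_3) × Aut(C_4) = D_3 × D_4 of order 6·8 = 48.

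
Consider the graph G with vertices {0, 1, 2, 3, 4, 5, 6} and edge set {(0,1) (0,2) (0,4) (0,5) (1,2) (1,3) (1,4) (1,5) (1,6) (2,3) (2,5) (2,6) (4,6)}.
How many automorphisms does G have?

Degrees alone do not determine every vertex (e.g. 4 and 5 both have degree 3), but their neighbour-degree multisets differ: N(4) has degrees [3, 4, 6] while N(5) has degrees [4, 5, 6]. Repeating this refinement separates all vertices, so the only automorphism is the identity.

1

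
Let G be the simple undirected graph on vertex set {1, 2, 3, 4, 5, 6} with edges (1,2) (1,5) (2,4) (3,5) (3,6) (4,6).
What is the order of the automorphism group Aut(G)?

Every vertex has degree 2 and the graph is connected, so G is the 6-cycle C_6. C_6 has 6 rotations and 6 reflections, so Aut(C_6) ≅ D_6 of order 12.

12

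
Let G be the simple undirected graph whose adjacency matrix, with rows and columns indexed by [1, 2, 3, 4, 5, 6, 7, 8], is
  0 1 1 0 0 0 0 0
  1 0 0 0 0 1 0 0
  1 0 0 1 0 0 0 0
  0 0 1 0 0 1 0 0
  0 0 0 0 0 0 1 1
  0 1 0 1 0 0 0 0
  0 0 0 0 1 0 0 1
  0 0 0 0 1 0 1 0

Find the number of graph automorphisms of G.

G has two connected components, {1, 2, 3, 4, 6} and {5, 7, 8}; each is 2-regular, so G = C_5 ⊔ C_3. No automorphism exchanges components of different sizes, hence Aut(G) is the direct product D_3 × D_5, order 60.

60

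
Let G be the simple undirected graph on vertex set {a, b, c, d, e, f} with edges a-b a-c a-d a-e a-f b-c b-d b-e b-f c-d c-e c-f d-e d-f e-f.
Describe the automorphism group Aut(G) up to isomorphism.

All 6 vertices are pairwise adjacent: G = K_6. Every bijection on the vertex set is an automorphism of K_6; hence Aut(K_6) ≅ S_6, order 720.

the symmetric group on 6 letters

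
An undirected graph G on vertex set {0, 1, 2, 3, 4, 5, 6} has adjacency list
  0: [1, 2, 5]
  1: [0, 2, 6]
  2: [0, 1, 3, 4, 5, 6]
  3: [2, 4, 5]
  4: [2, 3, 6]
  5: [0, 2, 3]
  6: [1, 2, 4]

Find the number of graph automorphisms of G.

Vertex 2 is the unique vertex of degree 6; the remaining 6 vertices each have degree 3 and induce a cycle, so G is the wheel on 7 vertices with hub 2. Every automorphism fixes the hub and acts on the rim 6-cycle, so Aut(G) ≅ Aut(C_6) = D_6 of order 12.

12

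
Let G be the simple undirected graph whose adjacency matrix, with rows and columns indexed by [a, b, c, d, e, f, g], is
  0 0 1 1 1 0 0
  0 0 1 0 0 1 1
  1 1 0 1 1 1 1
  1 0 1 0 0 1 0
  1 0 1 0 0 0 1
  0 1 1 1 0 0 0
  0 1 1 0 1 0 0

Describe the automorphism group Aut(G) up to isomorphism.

D_6

Vertex c is the unique vertex of degree 6; the remaining 6 vertices each have degree 3 and induce a cycle, so G is the wheel on 7 vertices with hub c. Every automorphism fixes the hub and acts on the rim 6-cycle, so Aut(G) ≅ Aut(C_6) = D_6 of order 12.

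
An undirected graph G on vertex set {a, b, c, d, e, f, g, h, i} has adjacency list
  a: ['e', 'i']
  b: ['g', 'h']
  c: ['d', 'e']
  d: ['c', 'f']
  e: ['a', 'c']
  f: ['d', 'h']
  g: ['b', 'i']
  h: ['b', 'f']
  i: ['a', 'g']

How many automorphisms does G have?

G is 2-regular and connected on 9 vertices, i.e. the cycle C_9. The automorphisms of the 9-cycle are exactly the symmetries of a regular 9-gon: the dihedral group D_9, |D_9| = 18.

18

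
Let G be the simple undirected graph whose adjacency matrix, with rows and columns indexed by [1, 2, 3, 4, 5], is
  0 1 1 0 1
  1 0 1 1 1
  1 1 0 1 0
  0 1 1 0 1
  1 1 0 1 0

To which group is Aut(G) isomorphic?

the dihedral group of order 8

Vertex 2 is the unique vertex of degree 4; the remaining 4 vertices each have degree 3 and induce a cycle, so G is the wheel on 5 vertices with hub 2. With the hub fixed, the remaining symmetry is that of the rim cycle C_4, giving the dihedral group D_4.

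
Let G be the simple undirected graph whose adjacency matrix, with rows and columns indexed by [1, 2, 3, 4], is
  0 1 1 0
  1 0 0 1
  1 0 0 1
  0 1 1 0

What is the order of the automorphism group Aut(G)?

G is 2-regular and bipartite on 2^2 = 4 vertices with girth 4; it is the hypercube graph Q_2. The symmetry group of the 2-cube is the hyperoctahedral group B_2 = Z_2 ≀ S_2, of order 2^2·2! = 8.

8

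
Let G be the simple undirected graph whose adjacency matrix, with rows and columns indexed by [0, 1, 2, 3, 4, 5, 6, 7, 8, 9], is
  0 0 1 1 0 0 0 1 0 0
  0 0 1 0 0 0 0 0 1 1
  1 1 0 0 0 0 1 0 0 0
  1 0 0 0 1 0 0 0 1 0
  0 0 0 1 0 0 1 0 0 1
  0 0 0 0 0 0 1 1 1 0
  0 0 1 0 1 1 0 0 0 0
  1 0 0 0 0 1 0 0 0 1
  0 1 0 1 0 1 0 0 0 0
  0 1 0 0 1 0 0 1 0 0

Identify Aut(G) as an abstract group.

G is 3-regular on 10 vertices with no triangles and no 4-cycles (girth 5): this is the Petersen graph. Viewing the Petersen graph as the Kneser graph K(5,2) — vertices are 2-subsets of {1,…,5}, edges join disjoint pairs — its automorphisms are exactly the permutations of the 5-element set, so Aut ≅ S_5 of order 120.

S_5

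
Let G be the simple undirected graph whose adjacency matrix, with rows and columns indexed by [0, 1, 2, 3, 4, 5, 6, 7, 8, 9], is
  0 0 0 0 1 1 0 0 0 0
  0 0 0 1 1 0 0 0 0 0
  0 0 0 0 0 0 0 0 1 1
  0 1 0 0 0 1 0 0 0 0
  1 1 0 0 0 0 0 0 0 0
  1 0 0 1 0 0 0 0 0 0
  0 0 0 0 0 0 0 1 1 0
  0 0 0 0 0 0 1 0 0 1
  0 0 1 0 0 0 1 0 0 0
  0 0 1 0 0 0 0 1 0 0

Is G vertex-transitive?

G has two connected components, {2, 6, 7, 8, 9} and {0, 1, 3, 4, 5}; each is 2-regular, so G = C_5 ⊔ C_5. With two isomorphic components, Aut(G) = Aut(C_5) ≀ S_2 = (D_5 × D_5) ⋊ Z_2: permute each cycle by D_5, then optionally swap the two cycles. Order 2·(2·5)² = 200. This group acts transitively on the 10 vertices.

Yes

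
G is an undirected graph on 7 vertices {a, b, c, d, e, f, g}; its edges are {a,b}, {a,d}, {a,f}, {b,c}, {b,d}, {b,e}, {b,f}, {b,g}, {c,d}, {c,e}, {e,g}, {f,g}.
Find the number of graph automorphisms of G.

12

Vertex b is the unique vertex of degree 6; the remaining 6 vertices each have degree 3 and induce a cycle, so G is the wheel on 7 vertices with hub b. Every automorphism fixes the hub and acts on the rim 6-cycle, so Aut(G) ≅ Aut(C_6) = D_6 of order 12.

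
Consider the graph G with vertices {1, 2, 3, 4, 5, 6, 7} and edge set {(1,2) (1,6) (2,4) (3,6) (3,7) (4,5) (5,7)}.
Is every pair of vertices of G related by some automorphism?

G is 2-regular and connected on 7 vertices, i.e. the cycle C_7. The automorphisms of the 7-cycle are exactly the symmetries of a regular 7-gon: the dihedral group D_7, |D_7| = 14. Under this action every vertex can be carried to every other, so G is vertex-transitive.

Yes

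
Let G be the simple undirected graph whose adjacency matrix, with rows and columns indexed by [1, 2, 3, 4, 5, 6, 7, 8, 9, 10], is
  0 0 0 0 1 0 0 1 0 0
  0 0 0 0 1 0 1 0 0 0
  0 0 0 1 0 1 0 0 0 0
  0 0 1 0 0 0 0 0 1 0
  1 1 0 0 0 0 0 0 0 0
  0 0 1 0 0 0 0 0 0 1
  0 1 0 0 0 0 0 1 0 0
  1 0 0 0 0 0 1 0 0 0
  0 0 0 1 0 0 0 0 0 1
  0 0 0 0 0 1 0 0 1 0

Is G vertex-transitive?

G has two connected components, {1, 2, 5, 7, 8} and {3, 4, 6, 9, 10}; each is 2-regular, so G = C_5 ⊔ C_5. Aut of a disjoint union of two copies of C_5 is the wreath product D_5 ≀ Z_2, of order 2·10² = 200. Under this action every vertex can be carried to every other, so G is vertex-transitive.

Yes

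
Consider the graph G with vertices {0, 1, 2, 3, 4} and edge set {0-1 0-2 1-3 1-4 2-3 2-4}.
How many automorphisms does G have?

12

The vertices split by degree into {1, 2} (degree 3) and {0, 3, 4} (degree 2); every edge runs between the two parts, so G is the complete bipartite graph K_{2,3}. Automorphisms preserve the bipartition setwise (since the parts differ in size) and act as S_2 × S_3 within it; |Aut| = 12.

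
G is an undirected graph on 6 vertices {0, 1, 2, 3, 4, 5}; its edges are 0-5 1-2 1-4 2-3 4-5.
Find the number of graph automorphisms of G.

The degree sequence is [1, 2, 2, 1, 2, 2]; the two degree-1 vertices 0 and 3 are the ends of a path, so G = P_6. A path has exactly one nontrivial symmetry — reversal — giving Aut(G) of order 2.

2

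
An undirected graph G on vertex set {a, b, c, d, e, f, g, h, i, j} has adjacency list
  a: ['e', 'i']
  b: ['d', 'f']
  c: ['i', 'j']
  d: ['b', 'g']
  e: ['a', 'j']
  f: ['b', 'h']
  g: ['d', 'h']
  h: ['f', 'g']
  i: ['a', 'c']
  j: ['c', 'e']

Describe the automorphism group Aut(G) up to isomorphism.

(D_5 × D_5) ⋊ Z_2

G has two connected components, {a, c, e, i, j} and {b, d, f, g, h}; each is 2-regular, so G = C_5 ⊔ C_5. With two isomorphic components, Aut(G) = Aut(C_5) ≀ S_2 = (D_5 × D_5) ⋊ Z_2: permute each cycle by D_5, then optionally swap the two cycles. Order 2·(2·5)² = 200.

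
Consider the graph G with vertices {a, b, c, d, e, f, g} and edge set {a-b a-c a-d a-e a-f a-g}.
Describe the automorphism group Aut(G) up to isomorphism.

S_6

Vertex a has degree 6 and every other vertex has degree 1, so G is the star K_{1,6} with centre a. The 6 leaves are pairwise interchangeable while the centre is fixed, giving Aut(G) = S_6.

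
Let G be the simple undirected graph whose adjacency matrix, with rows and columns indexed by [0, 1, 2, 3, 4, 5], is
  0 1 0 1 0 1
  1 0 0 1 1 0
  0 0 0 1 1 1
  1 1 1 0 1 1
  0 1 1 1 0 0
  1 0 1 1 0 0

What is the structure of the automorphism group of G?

D_5

Vertex 3 is the unique vertex of degree 5; the remaining 5 vertices each have degree 3 and induce a cycle, so G is the wheel on 6 vertices with hub 3. With the hub fixed, the remaining symmetry is that of the rim cycle C_5, giving the dihedral group D_5.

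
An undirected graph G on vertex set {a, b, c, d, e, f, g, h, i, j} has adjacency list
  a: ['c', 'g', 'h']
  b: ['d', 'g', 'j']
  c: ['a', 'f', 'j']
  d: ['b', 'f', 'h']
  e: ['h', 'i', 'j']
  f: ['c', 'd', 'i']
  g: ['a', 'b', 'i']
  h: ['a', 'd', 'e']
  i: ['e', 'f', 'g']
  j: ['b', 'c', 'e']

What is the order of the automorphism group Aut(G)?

120

G is 3-regular on 10 vertices with no triangles and no 4-cycles (girth 5): this is the Petersen graph. Viewing the Petersen graph as the Kneser graph K(5,2) — vertices are 2-subsets of {1,…,5}, edges join disjoint pairs — its automorphisms are exactly the permutations of the 5-element set, so Aut ≅ S_5 of order 120.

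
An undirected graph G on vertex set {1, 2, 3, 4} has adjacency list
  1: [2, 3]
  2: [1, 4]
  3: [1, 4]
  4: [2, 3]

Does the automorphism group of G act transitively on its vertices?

G is 2-regular and connected on 4 vertices, i.e. the cycle C_4. C_4 has 4 rotations and 4 reflections, so Aut(C_4) ≅ D_4 of order 8. This group acts transitively on the 4 vertices.

Yes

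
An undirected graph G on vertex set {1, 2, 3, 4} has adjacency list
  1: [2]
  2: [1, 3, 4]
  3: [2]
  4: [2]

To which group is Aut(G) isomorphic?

Vertex 2 has degree 3 and every other vertex has degree 1, so G is the star K_{1,3} with centre 2. The 3 leaves are pairwise interchangeable while the centre is fixed, giving Aut(G) = S_3.

the symmetric group on 3 letters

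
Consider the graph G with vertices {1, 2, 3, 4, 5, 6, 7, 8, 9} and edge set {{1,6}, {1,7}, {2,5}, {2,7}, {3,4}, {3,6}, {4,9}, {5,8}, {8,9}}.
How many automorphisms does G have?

18

G is 2-regular and connected on 9 vertices, i.e. the cycle C_9. C_9 has 9 rotations and 9 reflections, so Aut(C_9) ≅ D_9 of order 18.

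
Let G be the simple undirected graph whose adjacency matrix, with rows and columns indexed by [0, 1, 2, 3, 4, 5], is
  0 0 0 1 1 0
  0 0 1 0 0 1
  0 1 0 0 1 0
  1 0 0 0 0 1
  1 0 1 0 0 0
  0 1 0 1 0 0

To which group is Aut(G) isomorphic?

the dihedral group of order 12

G is 2-regular and connected on 6 vertices, i.e. the cycle C_6. The automorphisms of the 6-cycle are exactly the symmetries of a regular 6-gon: the dihedral group D_6, |D_6| = 12.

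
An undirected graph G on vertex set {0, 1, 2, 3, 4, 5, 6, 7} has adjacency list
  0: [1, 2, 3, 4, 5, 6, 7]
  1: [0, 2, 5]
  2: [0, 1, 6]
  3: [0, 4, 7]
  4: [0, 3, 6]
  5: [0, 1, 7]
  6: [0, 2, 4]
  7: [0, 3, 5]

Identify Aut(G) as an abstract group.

the dihedral group of order 14

Vertex 0 is the unique vertex of degree 7; the remaining 7 vertices each have degree 3 and induce a cycle, so G is the wheel on 8 vertices with hub 0. Every automorphism fixes the hub and acts on the rim 7-cycle, so Aut(G) ≅ Aut(C_7) = D_7 of order 14.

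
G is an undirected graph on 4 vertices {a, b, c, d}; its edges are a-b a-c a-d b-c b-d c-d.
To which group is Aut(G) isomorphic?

All 4 vertices are pairwise adjacent: G = K_4. Any permutation of the 4 vertices preserves K_4, so Aut(K_4) = S_4 of order 4! = 24.

S_4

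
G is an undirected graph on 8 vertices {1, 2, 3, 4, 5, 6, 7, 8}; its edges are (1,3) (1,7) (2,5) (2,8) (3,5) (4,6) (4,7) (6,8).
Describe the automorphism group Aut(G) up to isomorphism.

D_8

G is 2-regular and connected on 8 vertices, i.e. the cycle C_8. The automorphisms of the 8-cycle are exactly the symmetries of a regular 8-gon: the dihedral group D_8, |D_8| = 16.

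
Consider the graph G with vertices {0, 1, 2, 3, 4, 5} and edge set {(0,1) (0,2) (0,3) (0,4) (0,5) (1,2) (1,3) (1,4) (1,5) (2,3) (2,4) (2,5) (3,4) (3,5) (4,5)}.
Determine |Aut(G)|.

Every vertex has degree 5, so G is the complete graph K_6. Any permutation of the 6 vertices preserves K_6, so Aut(K_6) = S_6 of order 6! = 720.

720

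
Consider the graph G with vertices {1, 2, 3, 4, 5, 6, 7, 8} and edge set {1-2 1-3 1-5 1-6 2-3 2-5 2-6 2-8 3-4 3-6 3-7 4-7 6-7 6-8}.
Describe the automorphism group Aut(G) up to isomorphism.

The degree sequence is [4, 5, 5, 2, 2, 5, 3, 2]. Checking the degree-preserving permutations of the vertex set shows that none except the identity preserves every edge, so Aut(G) is trivial.

the trivial group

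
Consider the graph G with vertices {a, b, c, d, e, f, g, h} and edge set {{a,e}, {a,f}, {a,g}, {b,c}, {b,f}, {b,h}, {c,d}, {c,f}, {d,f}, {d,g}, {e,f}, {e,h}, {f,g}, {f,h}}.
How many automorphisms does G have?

14

Vertex f is the unique vertex of degree 7; the remaining 7 vertices each have degree 3 and induce a cycle, so G is the wheel on 8 vertices with hub f. Every automorphism fixes the hub and acts on the rim 7-cycle, so Aut(G) ≅ Aut(C_7) = D_7 of order 14.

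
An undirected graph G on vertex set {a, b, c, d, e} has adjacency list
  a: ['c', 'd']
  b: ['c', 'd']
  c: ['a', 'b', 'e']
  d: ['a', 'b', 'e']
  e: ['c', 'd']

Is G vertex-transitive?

Automorphisms preserve degree, but G has vertices of degree 2 and vertices of degree 3; no automorphism maps one to the other, so G is not vertex-transitive.

No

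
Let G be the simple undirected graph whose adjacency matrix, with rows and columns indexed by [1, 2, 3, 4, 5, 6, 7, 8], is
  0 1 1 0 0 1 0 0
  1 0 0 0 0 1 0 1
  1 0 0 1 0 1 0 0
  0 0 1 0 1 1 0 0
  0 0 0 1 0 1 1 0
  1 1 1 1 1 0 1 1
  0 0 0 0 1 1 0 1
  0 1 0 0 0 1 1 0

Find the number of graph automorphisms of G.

14

Vertex 6 is the unique vertex of degree 7; the remaining 7 vertices each have degree 3 and induce a cycle, so G is the wheel on 8 vertices with hub 6. Every automorphism fixes the hub and acts on the rim 7-cycle, so Aut(G) ≅ Aut(C_7) = D_7 of order 14.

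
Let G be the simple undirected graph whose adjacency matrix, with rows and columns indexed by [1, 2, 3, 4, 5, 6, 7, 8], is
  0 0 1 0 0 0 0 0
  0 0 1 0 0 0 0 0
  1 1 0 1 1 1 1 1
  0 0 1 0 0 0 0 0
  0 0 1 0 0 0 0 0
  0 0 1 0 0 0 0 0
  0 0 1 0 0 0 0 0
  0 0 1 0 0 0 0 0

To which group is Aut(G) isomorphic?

Vertex 3 has degree 7 and every other vertex has degree 1, so G is the star K_{1,7} with centre 3. The 7 leaves are pairwise interchangeable while the centre is fixed, giving Aut(G) = S_7.

S_7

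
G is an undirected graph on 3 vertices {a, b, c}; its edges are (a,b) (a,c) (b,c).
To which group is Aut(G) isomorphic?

Every vertex has degree 2, so G is the complete graph K_3. Every bijection on the vertex set is an automorphism of K_3; hence Aut(K_3) ≅ S_3, order 6.

the symmetric group on 3 letters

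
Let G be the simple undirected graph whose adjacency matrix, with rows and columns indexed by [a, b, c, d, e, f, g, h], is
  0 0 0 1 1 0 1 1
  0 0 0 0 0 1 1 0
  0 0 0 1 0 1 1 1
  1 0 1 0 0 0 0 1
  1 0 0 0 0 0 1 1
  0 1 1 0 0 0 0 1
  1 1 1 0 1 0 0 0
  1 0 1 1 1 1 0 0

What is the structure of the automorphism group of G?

1

The degree sequence is [4, 2, 4, 3, 3, 3, 4, 5]. Checking the degree-preserving permutations of the vertex set shows that none except the identity preserves every edge, so Aut(G) is trivial.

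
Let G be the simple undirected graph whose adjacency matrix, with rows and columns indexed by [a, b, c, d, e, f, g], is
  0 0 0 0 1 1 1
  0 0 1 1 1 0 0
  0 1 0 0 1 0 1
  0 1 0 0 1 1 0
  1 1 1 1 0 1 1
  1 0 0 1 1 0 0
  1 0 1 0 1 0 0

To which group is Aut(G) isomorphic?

D_6

Vertex e is the unique vertex of degree 6; the remaining 6 vertices each have degree 3 and induce a cycle, so G is the wheel on 7 vertices with hub e. Every automorphism fixes the hub and acts on the rim 6-cycle, so Aut(G) ≅ Aut(C_6) = D_6 of order 12.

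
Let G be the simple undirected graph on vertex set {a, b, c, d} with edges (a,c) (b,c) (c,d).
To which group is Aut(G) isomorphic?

Vertex c has degree 3 and every other vertex has degree 1, so G is the star K_{1,3} with centre c. The 3 leaves are pairwise interchangeable while the centre is fixed, giving Aut(G) = S_3.

the symmetric group on 3 letters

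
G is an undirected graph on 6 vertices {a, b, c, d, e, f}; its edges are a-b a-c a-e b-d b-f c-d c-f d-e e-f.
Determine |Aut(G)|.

G is 3-regular and bipartite with parts {b, c, e} and {a, d, f} (each part is independent and every cross-pair is an edge), so G = K_{3,3}. Each part can be permuted independently (S_3 × S_3) and the two equal-size parts can also be swapped, giving (S_3 × S_3) ⋊ Z_2 of order 2·(3!)² = 72.

72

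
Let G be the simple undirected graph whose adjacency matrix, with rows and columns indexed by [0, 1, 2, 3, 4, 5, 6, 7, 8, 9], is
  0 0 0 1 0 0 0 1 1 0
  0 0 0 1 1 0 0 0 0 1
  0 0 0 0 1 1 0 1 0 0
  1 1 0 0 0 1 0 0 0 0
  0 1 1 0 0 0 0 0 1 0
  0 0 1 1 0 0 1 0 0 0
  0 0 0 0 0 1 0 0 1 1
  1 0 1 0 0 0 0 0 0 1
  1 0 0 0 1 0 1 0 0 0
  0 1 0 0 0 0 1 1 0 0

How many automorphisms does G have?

G is 3-regular on 10 vertices with no triangles and no 4-cycles (girth 5): this is the Petersen graph. It is a classical fact that the Petersen graph has automorphism group S_5 (order 120), arising from its description as the Kneser graph K(5,2).

120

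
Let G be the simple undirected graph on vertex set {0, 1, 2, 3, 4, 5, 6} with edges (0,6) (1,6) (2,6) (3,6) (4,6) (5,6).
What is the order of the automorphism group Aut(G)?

720

Vertex 6 has degree 6 and every other vertex has degree 1, so G is the star K_{1,6} with centre 6. The 6 leaves are pairwise interchangeable while the centre is fixed, giving Aut(G) = S_6.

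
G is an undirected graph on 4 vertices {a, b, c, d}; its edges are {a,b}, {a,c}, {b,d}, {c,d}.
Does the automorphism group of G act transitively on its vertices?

G is 2-regular and bipartite on 2^2 = 4 vertices with girth 4; it is the hypercube graph Q_2. The symmetry group of the 2-cube is the hyperoctahedral group B_2 = Z_2 ≀ S_2, of order 2^2·2! = 8. This group acts transitively on the 4 vertices.

Yes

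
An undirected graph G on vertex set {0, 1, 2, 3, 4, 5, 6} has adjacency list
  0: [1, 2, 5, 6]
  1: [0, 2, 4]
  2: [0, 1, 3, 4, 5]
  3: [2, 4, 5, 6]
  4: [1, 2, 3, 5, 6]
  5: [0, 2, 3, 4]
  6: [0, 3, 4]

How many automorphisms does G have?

1

Degrees alone do not determine every vertex (e.g. 0 and 3 both have degree 4), but their neighbour-degree multisets differ: N(0) has degrees [3, 3, 4, 5] while N(3) has degrees [3, 4, 5, 5]. Repeating this refinement separates all vertices, so the only automorphism is the identity.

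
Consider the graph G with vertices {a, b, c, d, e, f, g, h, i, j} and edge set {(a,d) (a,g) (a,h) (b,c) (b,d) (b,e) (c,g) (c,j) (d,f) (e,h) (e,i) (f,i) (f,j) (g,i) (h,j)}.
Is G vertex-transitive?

Yes

G is 3-regular on 10 vertices with no triangles and no 4-cycles (girth 5): this is the Petersen graph. Viewing the Petersen graph as the Kneser graph K(5,2) — vertices are 2-subsets of {1,…,5}, edges join disjoint pairs — its automorphisms are exactly the permutations of the 5-element set, so Aut ≅ S_5 of order 120. This group acts transitively on the 10 vertices.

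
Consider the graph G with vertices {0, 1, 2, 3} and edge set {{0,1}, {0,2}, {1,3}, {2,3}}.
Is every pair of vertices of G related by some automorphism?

Yes

G is 2-regular and connected on 4 vertices, i.e. the cycle C_4. C_4 has 4 rotations and 4 reflections, so Aut(C_4) ≅ D_4 of order 8. Under this action every vertex can be carried to every other, so G is vertex-transitive.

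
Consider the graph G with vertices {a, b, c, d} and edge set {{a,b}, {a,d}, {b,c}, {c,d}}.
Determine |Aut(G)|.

8

G is 2-regular and connected on 4 vertices, i.e. the cycle C_4. The automorphisms of the 4-cycle are exactly the symmetries of a regular 4-gon: the dihedral group D_4, |D_4| = 8.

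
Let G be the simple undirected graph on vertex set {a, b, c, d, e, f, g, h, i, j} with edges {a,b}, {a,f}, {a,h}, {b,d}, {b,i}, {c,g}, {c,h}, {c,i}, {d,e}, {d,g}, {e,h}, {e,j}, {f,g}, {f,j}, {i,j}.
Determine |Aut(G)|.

G is 3-regular on 10 vertices with no triangles and no 4-cycles (girth 5): this is the Petersen graph. Viewing the Petersen graph as the Kneser graph K(5,2) — vertices are 2-subsets of {1,…,5}, edges join disjoint pairs — its automorphisms are exactly the permutations of the 5-element set, so Aut ≅ S_5 of order 120.

120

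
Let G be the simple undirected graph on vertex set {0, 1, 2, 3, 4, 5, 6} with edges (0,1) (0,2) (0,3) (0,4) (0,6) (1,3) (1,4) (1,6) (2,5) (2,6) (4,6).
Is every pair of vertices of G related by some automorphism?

No

Vertex 0 is the only vertex of degree 5, so every automorphism fixes it; G is not vertex-transitive.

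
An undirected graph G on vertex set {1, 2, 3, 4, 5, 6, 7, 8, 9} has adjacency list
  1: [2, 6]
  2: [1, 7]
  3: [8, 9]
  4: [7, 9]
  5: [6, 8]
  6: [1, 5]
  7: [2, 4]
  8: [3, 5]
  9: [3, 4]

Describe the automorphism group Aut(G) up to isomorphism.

G is 2-regular and connected on 9 vertices, i.e. the cycle C_9. The automorphisms of the 9-cycle are exactly the symmetries of a regular 9-gon: the dihedral group D_9, |D_9| = 18.

the dihedral group of order 18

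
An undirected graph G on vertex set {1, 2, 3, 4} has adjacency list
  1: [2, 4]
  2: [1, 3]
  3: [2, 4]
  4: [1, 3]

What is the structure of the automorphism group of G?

G is 2-regular and bipartite on 2^2 = 4 vertices with girth 4; it is the hypercube graph Q_2. The symmetry group of the 2-cube is the hyperoctahedral group B_2 = Z_2 ≀ S_2, of order 2^2·2! = 8.

the hyperoctahedral group B_2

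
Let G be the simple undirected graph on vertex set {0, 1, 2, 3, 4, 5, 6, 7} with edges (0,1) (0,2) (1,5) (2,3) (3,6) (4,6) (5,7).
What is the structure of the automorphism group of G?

The degree sequence is [2, 2, 2, 2, 1, 2, 2, 1]; the two degree-1 vertices 4 and 7 are the ends of a path, so G = P_8. The only nontrivial automorphism of a path is the end-to-end reflection, so Aut(G) ≅ Z_2.

C_2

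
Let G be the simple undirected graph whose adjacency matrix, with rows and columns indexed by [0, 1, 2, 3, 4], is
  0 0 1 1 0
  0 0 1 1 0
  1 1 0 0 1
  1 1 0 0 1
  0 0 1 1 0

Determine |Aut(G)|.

The vertices split by degree into {2, 3} (degree 3) and {0, 1, 4} (degree 2); every edge runs between the two parts, so G is the complete bipartite graph K_{2,3}. Automorphisms preserve the bipartition setwise (since the parts differ in size) and act as S_2 × S_3 within it; |Aut| = 12.

12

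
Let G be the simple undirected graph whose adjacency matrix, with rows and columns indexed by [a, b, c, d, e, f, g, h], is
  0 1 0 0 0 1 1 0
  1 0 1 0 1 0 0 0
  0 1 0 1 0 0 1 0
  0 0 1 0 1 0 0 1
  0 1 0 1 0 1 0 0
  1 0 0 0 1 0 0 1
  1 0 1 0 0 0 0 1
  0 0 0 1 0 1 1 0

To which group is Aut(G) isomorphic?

G is 3-regular and bipartite on 2^3 = 8 vertices with girth 4; it is the hypercube graph Q_3. The symmetry group of the 3-cube is the hyperoctahedral group B_3 = Z_2 ≀ S_3, of order 2^3·3! = 48.

Z_2^3 ⋊ S_3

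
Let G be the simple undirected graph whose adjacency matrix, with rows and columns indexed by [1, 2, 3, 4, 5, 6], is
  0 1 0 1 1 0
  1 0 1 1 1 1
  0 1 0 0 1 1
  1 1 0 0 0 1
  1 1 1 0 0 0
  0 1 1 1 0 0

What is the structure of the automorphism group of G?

D_5

Vertex 2 is the unique vertex of degree 5; the remaining 5 vertices each have degree 3 and induce a cycle, so G is the wheel on 6 vertices with hub 2. With the hub fixed, the remaining symmetry is that of the rim cycle C_5, giving the dihedral group D_5.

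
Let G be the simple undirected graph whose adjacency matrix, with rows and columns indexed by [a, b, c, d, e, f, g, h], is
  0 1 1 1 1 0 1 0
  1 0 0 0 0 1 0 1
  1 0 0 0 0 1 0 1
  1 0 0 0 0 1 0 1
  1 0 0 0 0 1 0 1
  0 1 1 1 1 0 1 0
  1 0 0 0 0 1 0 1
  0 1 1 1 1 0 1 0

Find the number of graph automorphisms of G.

The vertices split by degree into {a, f, h} (degree 5) and {b, c, d, e, g} (degree 3); every edge runs between the two parts, so G is the complete bipartite graph K_{3,5}. Automorphisms preserve the bipartition setwise (since the parts differ in size) and act as S_5 × S_3 within it; |Aut| = 720.

720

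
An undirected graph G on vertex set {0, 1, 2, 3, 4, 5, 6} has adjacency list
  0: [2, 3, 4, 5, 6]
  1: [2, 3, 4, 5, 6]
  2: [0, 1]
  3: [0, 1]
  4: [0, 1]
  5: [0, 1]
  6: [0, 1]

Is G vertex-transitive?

Automorphisms preserve degree, but G has vertices of degree 2 and vertices of degree 5; no automorphism maps one to the other, so G is not vertex-transitive.

No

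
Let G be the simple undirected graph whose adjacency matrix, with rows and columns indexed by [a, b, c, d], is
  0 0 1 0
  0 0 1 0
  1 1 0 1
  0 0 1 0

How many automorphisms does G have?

6

Vertex c has degree 3 and every other vertex has degree 1, so G is the star K_{1,3} with centre c. Any automorphism fixes the centre and permutes the 3 leaves freely, so Aut(G) ≅ S_3 of order 3! = 6.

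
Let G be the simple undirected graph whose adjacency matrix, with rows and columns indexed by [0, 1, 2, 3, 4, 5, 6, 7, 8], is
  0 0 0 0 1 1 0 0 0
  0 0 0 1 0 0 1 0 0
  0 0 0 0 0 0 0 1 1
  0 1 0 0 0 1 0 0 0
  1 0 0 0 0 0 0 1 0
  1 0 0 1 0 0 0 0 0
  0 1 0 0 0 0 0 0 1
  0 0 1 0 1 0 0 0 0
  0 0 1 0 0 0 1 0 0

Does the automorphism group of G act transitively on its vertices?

Yes

Every vertex has degree 2 and the graph is connected, so G is the 9-cycle C_9. C_9 has 9 rotations and 9 reflections, so Aut(C_9) ≅ D_9 of order 18. This group acts transitively on the 9 vertices.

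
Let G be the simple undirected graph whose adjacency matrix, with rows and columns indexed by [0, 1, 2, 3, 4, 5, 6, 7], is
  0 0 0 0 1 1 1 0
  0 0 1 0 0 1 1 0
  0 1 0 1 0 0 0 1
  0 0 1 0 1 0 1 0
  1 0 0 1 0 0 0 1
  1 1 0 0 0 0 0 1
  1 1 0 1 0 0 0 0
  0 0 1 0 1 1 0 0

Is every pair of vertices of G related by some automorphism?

G is 3-regular and bipartite on 2^3 = 8 vertices with girth 4; it is the hypercube graph Q_3. The symmetry group of the 3-cube is the hyperoctahedral group B_3 = Z_2 ≀ S_3, of order 2^3·3! = 48. This group acts transitively on the 8 vertices.

Yes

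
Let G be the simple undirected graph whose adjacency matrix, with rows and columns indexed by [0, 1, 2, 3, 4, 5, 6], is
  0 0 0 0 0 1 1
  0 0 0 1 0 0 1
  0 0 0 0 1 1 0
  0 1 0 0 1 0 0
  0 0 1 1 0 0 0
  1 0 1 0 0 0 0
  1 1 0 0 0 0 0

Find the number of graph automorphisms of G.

14

Every vertex has degree 2 and the graph is connected, so G is the 7-cycle C_7. The automorphisms of the 7-cycle are exactly the symmetries of a regular 7-gon: the dihedral group D_7, |D_7| = 14.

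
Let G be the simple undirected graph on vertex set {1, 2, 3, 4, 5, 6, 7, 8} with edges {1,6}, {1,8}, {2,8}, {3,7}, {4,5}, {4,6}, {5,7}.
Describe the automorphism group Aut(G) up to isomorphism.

C_2

The degree sequence is [2, 1, 1, 2, 2, 2, 2, 2]; the two degree-1 vertices 2 and 3 are the ends of a path, so G = P_8. A path has exactly one nontrivial symmetry — reversal — giving Aut(G) of order 2.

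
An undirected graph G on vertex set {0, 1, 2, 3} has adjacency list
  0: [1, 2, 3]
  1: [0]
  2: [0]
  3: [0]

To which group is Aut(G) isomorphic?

Vertex 0 has degree 3 and every other vertex has degree 1, so G is the star K_{1,3} with centre 0. The 3 leaves are pairwise interchangeable while the centre is fixed, giving Aut(G) = S_3.

S_3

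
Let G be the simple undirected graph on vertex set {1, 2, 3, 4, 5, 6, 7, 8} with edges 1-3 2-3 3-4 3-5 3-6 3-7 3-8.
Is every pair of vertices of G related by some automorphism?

Vertex 3 is the only vertex of degree 7, so every automorphism fixes it; G is not vertex-transitive.

No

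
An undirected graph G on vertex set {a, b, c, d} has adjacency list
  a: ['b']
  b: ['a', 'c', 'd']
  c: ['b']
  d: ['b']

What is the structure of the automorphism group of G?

Vertex b has degree 3 and every other vertex has degree 1, so G is the star K_{1,3} with centre b. The 3 leaves are pairwise interchangeable while the centre is fixed, giving Aut(G) = S_3.

the symmetric group on 3 letters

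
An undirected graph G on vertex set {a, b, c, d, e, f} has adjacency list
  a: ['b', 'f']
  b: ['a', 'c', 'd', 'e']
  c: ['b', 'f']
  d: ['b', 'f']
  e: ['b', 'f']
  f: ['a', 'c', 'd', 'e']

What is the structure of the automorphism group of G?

S_2 × S_4

The vertices split by degree into {b, f} (degree 4) and {a, c, d, e} (degree 2); every edge runs between the two parts, so G is the complete bipartite graph K_{2,4}. The parts have unequal sizes, so no automorphism swaps them; each part is permuted independently, giving S_2 × S_4 of order 2!·4! = 48.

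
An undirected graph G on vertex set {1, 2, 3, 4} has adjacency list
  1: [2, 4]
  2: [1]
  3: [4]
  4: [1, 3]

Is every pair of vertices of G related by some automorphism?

Automorphisms preserve degree, but G has vertices of degree 1 and vertices of degree 2; no automorphism maps one to the other, so G is not vertex-transitive.

No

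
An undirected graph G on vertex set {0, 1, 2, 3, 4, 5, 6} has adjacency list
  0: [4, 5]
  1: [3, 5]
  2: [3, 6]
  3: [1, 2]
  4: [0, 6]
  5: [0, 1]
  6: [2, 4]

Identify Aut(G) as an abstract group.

D_7

Every vertex has degree 2 and the graph is connected, so G is the 7-cycle C_7. The automorphisms of the 7-cycle are exactly the symmetries of a regular 7-gon: the dihedral group D_7, |D_7| = 14.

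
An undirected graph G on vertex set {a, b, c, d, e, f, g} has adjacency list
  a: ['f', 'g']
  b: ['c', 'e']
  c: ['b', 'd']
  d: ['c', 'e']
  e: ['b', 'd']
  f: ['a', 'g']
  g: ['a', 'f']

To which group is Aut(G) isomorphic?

D_3 × D_4

G has two connected components, {b, c, d, e} and {a, f, g}; each is 2-regular, so G = C_4 ⊔ C_3. No automorphism exchanges components of different sizes, hence Aut(G) is the direct product D_3 × D_4, order 48.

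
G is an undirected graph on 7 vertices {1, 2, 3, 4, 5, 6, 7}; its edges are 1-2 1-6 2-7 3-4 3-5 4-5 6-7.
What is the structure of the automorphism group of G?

G has two connected components, {1, 2, 6, 7} and {3, 4, 5}; each is 2-regular, so G = C_4 ⊔ C_3. The components are non-isomorphic (different sizes), so Aut(G) = Aut(C_3) × Aut(C_4) = D_3 × D_4 of order 6·8 = 48.

D_3 × D_4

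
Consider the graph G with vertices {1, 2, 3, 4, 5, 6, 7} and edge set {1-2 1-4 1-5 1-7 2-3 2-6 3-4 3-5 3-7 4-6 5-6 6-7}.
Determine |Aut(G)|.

The vertices split by degree into {1, 3, 6} (degree 4) and {2, 4, 5, 7} (degree 3); every edge runs between the two parts, so G is the complete bipartite graph K_{3,4}. Automorphisms preserve the bipartition setwise (since the parts differ in size) and act as S_3 × S_4 within it; |Aut| = 144.

144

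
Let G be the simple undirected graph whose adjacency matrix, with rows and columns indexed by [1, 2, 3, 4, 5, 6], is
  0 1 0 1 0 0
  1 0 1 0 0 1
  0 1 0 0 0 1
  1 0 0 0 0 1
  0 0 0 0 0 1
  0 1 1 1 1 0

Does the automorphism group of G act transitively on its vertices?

No

Vertex 2 is the only vertex of degree 3, so every automorphism fixes it; G is not vertex-transitive.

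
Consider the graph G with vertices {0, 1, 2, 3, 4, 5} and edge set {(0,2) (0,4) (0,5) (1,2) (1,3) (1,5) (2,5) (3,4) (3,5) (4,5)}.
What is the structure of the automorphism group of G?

D_5

Vertex 5 is the unique vertex of degree 5; the remaining 5 vertices each have degree 3 and induce a cycle, so G is the wheel on 6 vertices with hub 5. Every automorphism fixes the hub and acts on the rim 5-cycle, so Aut(G) ≅ Aut(C_5) = D_5 of order 10.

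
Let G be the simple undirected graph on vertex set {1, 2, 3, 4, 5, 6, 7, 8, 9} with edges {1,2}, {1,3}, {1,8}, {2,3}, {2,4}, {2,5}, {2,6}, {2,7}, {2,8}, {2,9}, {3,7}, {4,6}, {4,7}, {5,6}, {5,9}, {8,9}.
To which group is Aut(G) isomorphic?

the dihedral group of order 16

Vertex 2 is the unique vertex of degree 8; the remaining 8 vertices each have degree 3 and induce a cycle, so G is the wheel on 9 vertices with hub 2. With the hub fixed, the remaining symmetry is that of the rim cycle C_8, giving the dihedral group D_8.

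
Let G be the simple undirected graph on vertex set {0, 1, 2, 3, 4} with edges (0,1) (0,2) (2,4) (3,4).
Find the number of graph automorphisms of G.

The degree sequence is [2, 1, 2, 1, 2]; the two degree-1 vertices 1 and 3 are the ends of a path, so G = P_5. The only nontrivial automorphism of a path is the end-to-end reflection, so Aut(G) ≅ Z_2.

2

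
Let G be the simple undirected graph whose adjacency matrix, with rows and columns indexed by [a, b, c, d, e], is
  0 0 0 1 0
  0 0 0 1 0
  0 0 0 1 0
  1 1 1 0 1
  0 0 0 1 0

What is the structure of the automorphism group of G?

S_4

Vertex d has degree 4 and every other vertex has degree 1, so G is the star K_{1,4} with centre d. The 4 leaves are pairwise interchangeable while the centre is fixed, giving Aut(G) = S_4.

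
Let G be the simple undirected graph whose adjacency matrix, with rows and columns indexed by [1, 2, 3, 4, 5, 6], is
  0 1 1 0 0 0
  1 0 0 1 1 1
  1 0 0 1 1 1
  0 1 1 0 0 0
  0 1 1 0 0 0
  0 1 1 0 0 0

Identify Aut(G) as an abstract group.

S_4 × S_2

The vertices split by degree into {2, 3} (degree 4) and {1, 4, 5, 6} (degree 2); every edge runs between the two parts, so G is the complete bipartite graph K_{2,4}. The parts have unequal sizes, so no automorphism swaps them; each part is permuted independently, giving S_4 × S_2 of order 4!·2! = 48.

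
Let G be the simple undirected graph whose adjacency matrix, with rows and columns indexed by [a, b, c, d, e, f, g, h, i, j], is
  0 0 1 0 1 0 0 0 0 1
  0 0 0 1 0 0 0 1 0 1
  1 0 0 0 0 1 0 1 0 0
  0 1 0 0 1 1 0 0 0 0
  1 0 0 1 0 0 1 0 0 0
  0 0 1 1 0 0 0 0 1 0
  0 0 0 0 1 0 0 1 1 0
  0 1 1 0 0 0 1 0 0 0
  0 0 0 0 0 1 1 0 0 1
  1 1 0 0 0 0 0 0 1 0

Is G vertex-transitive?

G is 3-regular on 10 vertices with no triangles and no 4-cycles (girth 5): this is the Petersen graph. Viewing the Petersen graph as the Kneser graph K(5,2) — vertices are 2-subsets of {1,…,5}, edges join disjoint pairs — its automorphisms are exactly the permutations of the 5-element set, so Aut ≅ S_5 of order 120. Under this action every vertex can be carried to every other, so G is vertex-transitive.

Yes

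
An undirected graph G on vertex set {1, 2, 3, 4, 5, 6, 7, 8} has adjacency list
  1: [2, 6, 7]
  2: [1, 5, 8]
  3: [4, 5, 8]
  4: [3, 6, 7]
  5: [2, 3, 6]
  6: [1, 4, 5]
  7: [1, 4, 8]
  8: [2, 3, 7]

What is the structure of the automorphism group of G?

G is 3-regular and bipartite on 2^3 = 8 vertices with girth 4; it is the hypercube graph Q_3. The symmetry group of the 3-cube is the hyperoctahedral group B_3 = Z_2 ≀ S_3, of order 2^3·3! = 48.

Z_2^3 ⋊ S_3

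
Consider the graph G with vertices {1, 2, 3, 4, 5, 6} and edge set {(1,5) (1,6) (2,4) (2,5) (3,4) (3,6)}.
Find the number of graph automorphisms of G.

Every vertex has degree 2 and the graph is connected, so G is the 6-cycle C_6. C_6 has 6 rotations and 6 reflections, so Aut(C_6) ≅ D_6 of order 12.

12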